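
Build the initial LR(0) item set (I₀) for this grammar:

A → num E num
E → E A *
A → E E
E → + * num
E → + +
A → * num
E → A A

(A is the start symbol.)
First, augment the grammar with A' → A
I₀ = CLOSURE({ [A' → . A] }):
  [A' → . A] has the dot before A: add [A → . num E num], [A → . E E], [A → . * num]
  [A → . E E] has the dot before E: add [E → . E A *], [E → . + * num], [E → . + +], [E → . A A]
No further items can be added.

I₀ = { [A → . * num], [A → . E E], [A → . num E num], [A' → . A], [E → . + * num], [E → . + +], [E → . A A], [E → . E A *] }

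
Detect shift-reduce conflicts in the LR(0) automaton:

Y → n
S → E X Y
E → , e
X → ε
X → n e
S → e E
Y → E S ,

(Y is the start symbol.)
Augment with Y' → Y and build the canonical LR(0) collection (I0 = CLOSURE({[Y' → . Y]}), then GOTO on every symbol after a dot until no new states appear). It has 15 states:
  I0: { [E → . , e], [Y → . E S ,], [Y → . n], [Y' → . Y] }  — shift
  I1: { [E → , . e] }  — shift
  I2: { [E → . , e], [S → . E X Y], [S → . e E], [Y → E . S ,] }  — shift
  I3: { [Y' → Y .] }  — accept
  I4: { [Y → n .] }  — reduce
  I5: { [S → E . X Y], [X → . n e], [X → .] }  — shift, reduce
  I6: { [Y → E S . ,] }  — shift
  I7: { [E → . , e], [S → e . E] }  — shift
  I8: { [S → e E .] }  — reduce
  I9: { [Y → E S , .] }  — reduce
  I10: { [E → . , e], [S → E X . Y], [Y → . E S ,], [Y → . n] }  — shift
  I11: { [X → n . e] }  — shift
  I12: { [X → n e .] }  — reduce
  I13: { [S → E X Y .] }  — reduce
  I14: { [E → , e .] }  — reduce

I5 contains reduce item [X → .] and shift item [X → . n e] — shift-reduce conflict.

Answer: Yes — I5: [X → .] vs [X → . n e]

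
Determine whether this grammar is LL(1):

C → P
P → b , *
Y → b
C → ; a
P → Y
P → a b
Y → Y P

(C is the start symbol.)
Relevant sets:
  FIRST(P) = { 'a', 'b' }
  FIRST(Y) = { 'b' }

For C:
  PREDICT(C → P) = { 'a', 'b' }
  PREDICT(C → ';' a) = { ';' }
For P:
  PREDICT(P → b ',' '*') = { 'b' }
  PREDICT(P → Y) = { 'b' }
  PREDICT(P → a b) = { 'a' }
For Y:
  PREDICT(Y → b) = { 'b' }
  PREDICT(Y → Y P) = { 'b' }

Conflict found: Predict set conflict for P: { 'b' }
The grammar is NOT LL(1).

Answer: No. Predict set conflict for P: { 'b' }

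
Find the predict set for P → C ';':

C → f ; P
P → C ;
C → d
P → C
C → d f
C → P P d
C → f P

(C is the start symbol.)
{ 'd', 'f' }

PREDICT(P → C ';') = (FIRST(RHS) \ {ε}) ∪ (FOLLOW(P) if ε ∈ FIRST(RHS), i.e. RHS ⇒* ε)
FIRST(C) = { 'd', 'f' }
FIRST(C ';') = { 'd', 'f' }
ε ∉ FIRST(C ';'), so FOLLOW(P) is not added.
PREDICT(P → C ';') = { 'd', 'f' }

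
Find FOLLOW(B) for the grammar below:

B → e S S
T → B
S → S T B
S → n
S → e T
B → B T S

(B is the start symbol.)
{ $, 'e', 'n' }

To compute FOLLOW(B), find every occurrence of B on a right-hand side N → α B β: add FIRST(β) \ {ε}, and if β is empty or nullable also add FOLLOW(N). Iterate to a fixed point.

B is the start symbol, so $ ∈ FOLLOW(B).
In T → B: B is at the end, add FOLLOW(T)
In S → S T B: B is at the end, add FOLLOW(S)
In B → B T S: B is followed by T S, add FIRST(T S) \ {ε} = { 'e' }

The FOLLOW sets referred to above (computed the same way, to a fixed point):
  FOLLOW(T) = { $, 'e', 'n' }
  FOLLOW(S) = { $, 'e', 'n' }

Taking the union: FOLLOW(B) = { $, 'e', 'n' }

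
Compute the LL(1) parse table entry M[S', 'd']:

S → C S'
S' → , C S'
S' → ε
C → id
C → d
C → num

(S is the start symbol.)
Empty (error entry)

To find M[S', 'd'], we find productions for S' where 'd' is in the predict set (PREDICT(N → α) = (FIRST(α) \ {ε}) ∪ (FOLLOW(N) if α ⇒* ε)).

Relevant sets:
  FOLLOW(S') = { $ }

S' → , C S': PREDICT = { ',' }
S' → ε: PREDICT = { $ }

M[S', 'd'] is empty (no production applies)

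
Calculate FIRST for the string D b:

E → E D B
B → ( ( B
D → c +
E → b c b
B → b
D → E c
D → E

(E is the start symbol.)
{ 'b', 'c' }

FIRST sets of the non-terminals involved (from the grammar, by fixed-point iteration):
  FIRST(D) = { 'b', 'c' }

To compute FIRST(D b), process the symbols left to right:
Symbol D is a non-terminal. Add FIRST(D) \ {ε} = { 'b', 'c' }
D is not nullable (ε ∉ FIRST(D)), so stop here.
FIRST(D b) = { 'b', 'c' }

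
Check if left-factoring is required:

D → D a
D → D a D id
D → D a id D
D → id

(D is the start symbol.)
Left-factoring is needed when two productions for the same non-terminal
share a common prefix on the right-hand side.

Productions for D:
  D → D a
  D → D a D id
  D → D a id D
  D → id

Found common prefix 'D a' in productions for D

Answer: Yes, D has productions with common prefix 'D a'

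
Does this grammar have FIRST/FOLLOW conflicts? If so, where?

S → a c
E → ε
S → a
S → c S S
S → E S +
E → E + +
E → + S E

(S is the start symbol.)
Yes. E → E '+' '+' with FOLLOW(E) on { '+' }; E → '+' S E with FOLLOW(E) on { '+' }

Nullable non-terminals: E.
FIRST sets used below: FIRST(E) = { '+', ε }

E: nullable alternative(s) E → ε; FOLLOW(E) = { '+', 'a', 'c' }
  E → ε: FIRST \ {ε} = { } — this is the only nullable alternative, skip
  E → E + +: FIRST \ {ε} = { '+' } — overlaps FOLLOW(E) on { '+' }: CONFLICT
  E → + S E: FIRST \ {ε} = { '+' } — overlaps FOLLOW(E) on { '+' }: CONFLICT

S has no nullable alternative, so no FIRST/FOLLOW check is needed there.

So the grammar has 2 FIRST/FOLLOW conflicts (marked CONFLICT above).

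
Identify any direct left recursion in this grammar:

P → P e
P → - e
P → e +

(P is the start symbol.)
Yes, P is left-recursive

Direct left recursion occurs when N → N α for some non-terminal N (the right-hand side begins with the left-hand side itself).

P → P e: LEFT RECURSIVE (starts with P)
P → - e: starts with '-'
P → e +: starts with e

The grammar has direct left recursion on: P.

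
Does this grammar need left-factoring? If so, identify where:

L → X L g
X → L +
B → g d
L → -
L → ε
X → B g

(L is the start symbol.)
Left-factoring is needed when two productions for the same non-terminal
share a common prefix on the right-hand side.

Productions for L:
  L → X L g
  L → -
  L → ε
Productions for X:
  X → L +
  X → B g

No common prefixes found.

Answer: No, left-factoring is not needed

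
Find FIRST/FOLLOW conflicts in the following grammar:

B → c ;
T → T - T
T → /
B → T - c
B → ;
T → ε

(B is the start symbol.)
Yes. T → T '-' T with FOLLOW(T) on { '-' }

A FIRST/FOLLOW conflict occurs when a non-terminal N has a nullable alternative N → β (β ⇒* ε) and another alternative N → α with FIRST(α) ∩ FOLLOW(N) ≠ ∅: on such a lookahead the parser cannot decide between expanding α and letting N vanish via β.

Nullable non-terminals: T.
FIRST sets used below: FIRST(T) = { '-', '/', ε }

T: nullable alternative(s) T → ε; FOLLOW(T) = { '-' }
  T → T - T: FIRST \ {ε} = { '-', '/' } — overlaps FOLLOW(T) on { '-' }: CONFLICT
  T → /: FIRST \ {ε} = { '/' } — disjoint from FOLLOW(T)
  T → ε: FIRST \ {ε} = { } — this is the only nullable alternative, skip

B has no nullable alternative, so no FIRST/FOLLOW check is needed there.

So the grammar has 1 FIRST/FOLLOW conflict (marked CONFLICT above).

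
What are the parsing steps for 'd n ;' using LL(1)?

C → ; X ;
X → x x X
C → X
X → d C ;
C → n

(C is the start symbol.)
Stack is shown with the top on the left.

Stack    Input    Action
------------------------
C $      d n ; $  output C → X
X $      d n ; $  output X → d C ;
d C ; $  d n ; $  match 'd'
C ; $    n ; $    output C → n
n ; $    n ; $    match 'n'
; $      ; $      match ';'
$        $        accept

The string is accepted.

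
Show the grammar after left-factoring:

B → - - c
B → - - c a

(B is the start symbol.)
B → - - c B'
B' → ε
B' → a

Left-factoring transforms A → αβ₁ | αβ₂ into A → αA' and A' → β₁ | β₂
(α is the longest common prefix among the alternatives). Repeat until
no nonterminal has two alternatives with a common prefix.

Round 1: B has alternatives sharing prefix '- - c'. Introduce B': B → - - c B'
  Add: B' → ε
  Add: B' → a

No remaining common prefixes — done.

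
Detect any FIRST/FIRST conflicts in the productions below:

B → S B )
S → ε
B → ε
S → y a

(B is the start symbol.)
No FIRST/FIRST conflicts.

A FIRST/FIRST conflict occurs when two productions N → α and N → β for the same non-terminal have FIRST(α) ∩ FIRST(β) ≠ ∅ (with ε ∈ FIRST of a nullable right-hand side, so two nullable alternatives also conflict).

FIRST sets of the non-terminals at (or reachable through a nullable prefix from) the front of some alternative:
  FIRST(S) = { 'y', ε }
  FIRST(B) = { ')', 'y', ε }

Productions for B:
  B → S B ): FIRST = { ')', 'y' }
  B → ε: FIRST = { ε }
Productions for S:
  S → ε: FIRST = { ε }
  S → y a: FIRST = { 'y' }

All alternatives of each non-terminal have pairwise disjoint FIRST sets.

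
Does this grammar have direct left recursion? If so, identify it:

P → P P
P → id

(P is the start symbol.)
Direct left recursion occurs when N → N α for some non-terminal N (the right-hand side begins with the left-hand side itself).

P → P P: LEFT RECURSIVE (starts with P)
P → id: starts with id

The grammar has direct left recursion on: P.

Answer: Yes, P is left-recursive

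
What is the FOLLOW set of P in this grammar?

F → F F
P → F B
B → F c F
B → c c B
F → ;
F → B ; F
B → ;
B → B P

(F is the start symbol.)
{ ';', 'c' }

To compute FOLLOW(P), find every occurrence of P on a right-hand side N → α P β: add FIRST(β) \ {ε}, and if β is empty or nullable also add FOLLOW(N). Iterate to a fixed point.

In B → B P: P is at the end, add FOLLOW(B)

The FOLLOW sets referred to above (computed the same way, to a fixed point):
  FOLLOW(B) = { ';', 'c' }

Taking the union: FOLLOW(P) = { ';', 'c' }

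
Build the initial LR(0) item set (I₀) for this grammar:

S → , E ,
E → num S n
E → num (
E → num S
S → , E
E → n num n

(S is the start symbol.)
{ [S → . , E ,], [S → . , E], [S' → . S] }

First, augment the grammar with S' → S
I₀ = CLOSURE({ [S' → . S] }):
  [S' → . S] has the dot before S: add [S → . , E ,], [S → . , E]
No further items can be added.

I₀ = { [S → . , E ,], [S → . , E], [S' → . S] }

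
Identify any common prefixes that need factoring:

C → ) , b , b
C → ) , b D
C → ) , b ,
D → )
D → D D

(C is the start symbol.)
Left-factoring is needed when two productions for the same non-terminal
share a common prefix on the right-hand side.

Productions for C:
  C → ) , b , b
  C → ) , b D
  C → ) , b ,
Productions for D:
  D → )
  D → D D

Found common prefix ') , b' in productions for C

Answer: Yes, C has productions with common prefix ') , b'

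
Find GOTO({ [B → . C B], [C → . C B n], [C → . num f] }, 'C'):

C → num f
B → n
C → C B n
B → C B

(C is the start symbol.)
GOTO(I, 'C') = CLOSURE({ [A → αX.β] : [A → α.Xβ] ∈ I, X = 'C' })

Items with dot before 'C', with the dot advanced:
  [B → . C B] → [B → C . B]
  [C → . C B n] → [C → C . B n]
Closure of the advanced items:
  [B → C . B] has the dot before B: add [B → . n], [B → . C B]
  [B → . C B] has the dot before C: add [C → . num f], [C → . C B n]

GOTO = { [B → . C B], [B → . n], [B → C . B], [C → . C B n], [C → . num f], [C → C . B n] }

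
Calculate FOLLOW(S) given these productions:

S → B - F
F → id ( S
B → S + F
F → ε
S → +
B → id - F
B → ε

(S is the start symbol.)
{ $, '+', '-' }

S is the start symbol, so $ ∈ FOLLOW(S).
In F → id ( S: S is at the end, add FOLLOW(F)
In B → S + F: S is followed by '+' F, add FIRST('+' F) \ {ε} = { '+' }

The FOLLOW sets referred to above (computed the same way, to a fixed point):
  FOLLOW(F) = { $, '+', '-' }

Taking the union: FOLLOW(S) = { $, '+', '-' }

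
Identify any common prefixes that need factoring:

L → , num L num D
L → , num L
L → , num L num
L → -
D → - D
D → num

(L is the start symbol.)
Yes, L has productions with common prefix ', num L'

Left-factoring is needed when two productions for the same non-terminal
share a common prefix on the right-hand side.

Productions for L:
  L → , num L num D
  L → , num L
  L → , num L num
  L → -
Productions for D:
  D → - D
  D → num

Found common prefix ', num L' in productions for L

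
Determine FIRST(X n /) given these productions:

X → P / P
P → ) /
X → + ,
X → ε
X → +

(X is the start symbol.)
FIRST sets of the non-terminals involved (from the grammar, by fixed-point iteration):
  FIRST(X) = { ')', '+', ε }

To compute FIRST(X n /), process the symbols left to right:
Symbol X is a non-terminal. Add FIRST(X) \ {ε} = { ')', '+' }
X is nullable (ε ∈ FIRST(X)), continue to the next symbol.
Symbol n is a terminal. Add 'n' and stop.
FIRST(X n /) = { ')', '+', 'n' }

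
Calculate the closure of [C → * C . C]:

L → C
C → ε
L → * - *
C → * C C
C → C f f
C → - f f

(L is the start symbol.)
{ [C → * C . C], [C → . * C C], [C → . - f f], [C → . C f f], [C → .] }

To compute CLOSURE, for each item [A → α.Bβ] where B is a non-terminal, add [B → .γ] for all productions B → γ; repeat for the newly added items until nothing changes.

Start with: [C → * C . C]
  [C → * C . C] has the dot before C: add [C → .], [C → . * C C], [C → . C f f], [C → . - f f]
No further items can be added.

CLOSURE = { [C → * C . C], [C → . * C C], [C → . - f f], [C → . C f f], [C → .] }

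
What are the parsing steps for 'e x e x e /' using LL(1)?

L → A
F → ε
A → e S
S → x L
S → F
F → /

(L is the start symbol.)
LL(1) parsing maintains a stack (initially the start symbol over $) and the input. At each step: if the stack top is a terminal, match it against the current input token; if it is a non-terminal N, replace it with the RHS of M[N, lookahead] (the unique production whose predict set contains the lookahead).

Stack is shown with the top on the left.

Stack  Input          Action
----------------------------
L $    e x e x e / $  output L → A
A $    e x e x e / $  output A → e S
e S $  e x e x e / $  match 'e'
S $    x e x e / $    output S → x L
x L $  x e x e / $    match 'x'
L $    e x e / $      output L → A
A $    e x e / $      output A → e S
e S $  e x e / $      match 'e'
S $    x e / $        output S → x L
x L $  x e / $        match 'x'
L $    e / $          output L → A
A $    e / $          output A → e S
e S $  e / $          match 'e'
S $    / $            output S → F
F $    / $            output F → /
/ $    / $            match '/'
$      $              accept

The string is accepted.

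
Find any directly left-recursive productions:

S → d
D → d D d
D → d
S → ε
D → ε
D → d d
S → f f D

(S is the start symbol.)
No direct left recursion

S → d: starts with d
D → d D d: starts with d
D → d: starts with d
S → ε: starts with ε
D → ε: starts with ε
D → d d: starts with d
S → f f D: starts with f

No direct left recursion found.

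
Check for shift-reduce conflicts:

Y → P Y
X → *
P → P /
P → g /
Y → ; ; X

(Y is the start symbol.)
No shift-reduce conflicts

A shift-reduce conflict occurs when an LR(0) state has both:
  - a complete (reduce) item [A → α .] (dot at the end), and
  - a shift item [B → β . c γ] (dot before a terminal).

Augment with Y' → Y and build the canonical LR(0) collection (I0 = CLOSURE({[Y' → . Y]}), then GOTO on every symbol after a dot until no new states appear). It has 11 states:
  I0: { [P → . P /], [P → . g /], [Y → . ; ; X], [Y → . P Y], [Y' → . Y] }  — shift
  I1: { [Y → ; . ; X] }  — shift
  I2: { [P → . P /], [P → . g /], [P → P . /], [Y → . ; ; X], [Y → . P Y], [Y → P . Y] }  — shift
  I3: { [Y' → Y .] }  — accept
  I4: { [P → g . /] }  — shift
  I5: { [P → g / .] }  — reduce
  I6: { [P → P / .] }  — reduce
  I7: { [Y → P Y .] }  — reduce
  I8: { [X → . *], [Y → ; ; . X] }  — shift
  I9: { [X → * .] }  — reduce
  I10: { [Y → ; ; X .] }  — reduce

No state contains both a complete item and a shift item.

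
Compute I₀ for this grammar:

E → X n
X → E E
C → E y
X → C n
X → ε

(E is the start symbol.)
{ [C → . E y], [E → . X n], [E' → . E], [X → . C n], [X → . E E], [X → .] }

First, augment the grammar with E' → E
I₀ = CLOSURE({ [E' → . E] }):
  [E' → . E] has the dot before E: add [E → . X n]
  [E → . X n] has the dot before X: add [X → . E E], [X → . C n], [X → .]
  [X → . C n] has the dot before C: add [C → . E y]
No further items can be added.

I₀ = { [C → . E y], [E → . X n], [E' → . E], [X → . C n], [X → . E E], [X → .] }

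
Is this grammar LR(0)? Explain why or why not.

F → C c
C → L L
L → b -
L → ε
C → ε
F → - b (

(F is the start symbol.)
No. Shift-reduce conflict between [C → .] and [F → . - b (]

A grammar is LR(0) if no state in the canonical LR(0) collection has:
  - both a shift item (dot before a terminal) and a complete item (shift-reduce conflict), or
  - two or more complete items (reduce-reduce conflict; the accept item [F' → F .] counts as a complete item here).

Augment with F' → F and build the canonical LR(0) collection (I0 = CLOSURE({[F' → . F]}), then GOTO on every symbol after a dot until no new states appear). It has 11 states:
  I0: { [C → . L L], [C → .], [F → . - b (], [F → . C c], [F' → . F], [L → . b -], [L → .] }  — shift, 2 reduces
  I1: { [F → - . b (] }  — shift
  I2: { [F → C . c] }  — shift
  I3: { [F' → F .] }  — accept
  I4: { [C → L . L], [L → . b -], [L → .] }  — shift, reduce
  I5: { [L → b . -] }  — shift
  I6: { [L → b - .] }  — reduce
  I7: { [C → L L .] }  — reduce
  I8: { [F → C c .] }  — reduce
  I9: { [F → - b . (] }  — shift
  I10: { [F → - b ( .] }  — reduce

Conflict in state I0:
  Shift-reduce conflict between [C → .] and [F → . - b (]
So the grammar is NOT LR(0).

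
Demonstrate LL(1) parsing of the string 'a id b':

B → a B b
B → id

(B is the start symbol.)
LL(1) parsing maintains a stack (initially the start symbol over $) and the input. At each step: if the stack top is a terminal, match it against the current input token; if it is a non-terminal N, replace it with the RHS of M[N, lookahead] (the unique production whose predict set contains the lookahead).

Stack is shown with the top on the left.

Stack    Input     Action
-------------------------
B $      a id b $  output B → a B b
a B b $  a id b $  match 'a'
B b $    id b $    output B → id
id b $   id b $    match 'id'
b $      b $       match 'b'
$        $         accept

The string is accepted.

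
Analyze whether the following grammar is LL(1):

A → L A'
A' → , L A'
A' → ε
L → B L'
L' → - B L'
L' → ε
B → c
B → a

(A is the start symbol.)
Relevant sets:
  FOLLOW(A') = { $ }
  FOLLOW(L') = { $, ',' }

For A':
  PREDICT(A' → ',' L A') = { ',' }
  PREDICT(A' → ε) = { $ }
For L':
  PREDICT(L' → '-' B L') = { '-' }
  PREDICT(L' → ε) = { $, ',' }
For B:
  PREDICT(B → c) = { 'c' }
  PREDICT(B → a) = { 'a' }
A, L have a single production, so nothing to check there.

All predict sets are disjoint. The grammar IS LL(1).

Answer: Yes, the grammar is LL(1).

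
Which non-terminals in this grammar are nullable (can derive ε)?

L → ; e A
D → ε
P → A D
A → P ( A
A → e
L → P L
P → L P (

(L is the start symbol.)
A non-terminal is nullable if it can derive ε (the empty string): either it has an ε-production, or it has a production whose right-hand side consists entirely of nullable non-terminals.

ε-productions: D → ε
So D is immediately nullable.
No further non-terminal can be added: every production for the remaining non-terminals contains a terminal or a non-nullable non-terminal.
Nullable = { 'D' }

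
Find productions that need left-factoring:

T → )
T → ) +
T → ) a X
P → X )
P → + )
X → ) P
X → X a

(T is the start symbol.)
Yes, T has productions with common prefix ')'

Left-factoring is needed when two productions for the same non-terminal
share a common prefix on the right-hand side.

Productions for T:
  T → )
  T → ) +
  T → ) a X
Productions for P:
  P → X )
  P → + )
Productions for X:
  X → ) P
  X → X a

Found common prefix ')' in productions for T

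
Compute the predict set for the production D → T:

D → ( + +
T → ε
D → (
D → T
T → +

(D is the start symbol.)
{ $, '+' }

PREDICT(D → T) = (FIRST(RHS) \ {ε}) ∪ (FOLLOW(D) if ε ∈ FIRST(RHS), i.e. RHS ⇒* ε)
FIRST(T) = { '+', ε }
FIRST(T) = { '+', ε }
ε ∈ FIRST(T) (the right-hand side is nullable), so add FOLLOW(D) = { $ }
PREDICT(D → T) = { $, '+' }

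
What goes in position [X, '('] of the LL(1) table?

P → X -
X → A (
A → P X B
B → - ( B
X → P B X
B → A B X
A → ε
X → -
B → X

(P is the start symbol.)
X → A (, X → P B X

To find M[X, '('], we find productions for X where '(' is in the predict set (PREDICT(N → α) = (FIRST(α) \ {ε}) ∪ (FOLLOW(N) if α ⇒* ε)).

Relevant sets:
  FIRST(A) = { '(', '-', ε }
  FIRST(P) = { '(', '-' }

X → A (: PREDICT = { '(', '-' }
  '(' is in predict set, so this production goes in M[X, '(']
X → P B X: PREDICT = { '(', '-' }
  '(' is in predict set, so this production goes in M[X, '(']
X → -: PREDICT = { '-' }

M[X, '('] = X → A (, X → P B X  (a multiply-defined cell — the grammar is not LL(1))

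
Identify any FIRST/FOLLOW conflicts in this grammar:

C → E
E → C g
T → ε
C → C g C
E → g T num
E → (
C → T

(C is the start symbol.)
Yes. C → E with FOLLOW(C) on { 'g' }; C → C g C with FOLLOW(C) on { 'g' }

Nullable non-terminals: C, T.
FIRST sets used below: FIRST(E) = { '(', 'g' }, FIRST(C) = { '(', 'g', ε }, FIRST(T) = { ε }

C: nullable alternative(s) C → T; FOLLOW(C) = { $, 'g' }
  C → E: FIRST \ {ε} = { '(', 'g' } — overlaps FOLLOW(C) on { 'g' }: CONFLICT
  C → C g C: FIRST \ {ε} = { '(', 'g' } — overlaps FOLLOW(C) on { 'g' }: CONFLICT
  C → T: FIRST \ {ε} = { } — this is the only nullable alternative, skip
T has a nullable alternative but only one production, so nothing to check.

E has no nullable alternative, so no FIRST/FOLLOW check is needed there.

So the grammar has 2 FIRST/FOLLOW conflicts (marked CONFLICT above).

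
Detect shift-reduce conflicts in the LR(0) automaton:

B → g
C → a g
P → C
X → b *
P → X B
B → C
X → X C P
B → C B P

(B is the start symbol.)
A shift-reduce conflict occurs when an LR(0) state has both:
  - a complete (reduce) item [A → α .] (dot at the end), and
  - a shift item [B → β . c γ] (dot before a terminal).

Augment with B' → B and build the canonical LR(0) collection (I0 = CLOSURE({[B' → . B]}), then GOTO on every symbol after a dot until no new states appear). It has 16 states:
  I0: { [B → . C B P], [B → . C], [B → . g], [B' → . B], [C → . a g] }  — shift
  I1: { [B' → B .] }  — accept
  I2: { [B → . C B P], [B → . C], [B → . g], [B → C . B P], [B → C .], [C → . a g] }  — shift, reduce
  I3: { [C → a . g] }  — shift
  I4: { [B → g .] }  — reduce
  I5: { [C → a g .] }  — reduce
  I6: { [B → C B . P], [C → . a g], [P → . C], [P → . X B], [X → . X C P], [X → . b *] }  — shift
  I7: { [P → C .] }  — reduce
  I8: { [B → C B P .] }  — reduce
  I9: { [B → . C B P], [B → . C], [B → . g], [C → . a g], [P → X . B], [X → X . C P] }  — shift
  I10: { [X → b . *] }  — shift
  I11: { [X → b * .] }  — reduce
  I12: { [P → X B .] }  — reduce
  I13: { [B → . C B P], [B → . C], [B → . g], [B → C . B P], [B → C .], [C → . a g], [P → . C], [P → . X B], [X → . X C P], [X → . b *], [X → X C . P] }  — shift, reduce
  I14: { [B → . C B P], [B → . C], [B → . g], [B → C . B P], [B → C .], [C → . a g], [P → C .] }  — shift, 2 reduces
  I15: { [X → X C P .] }  — reduce

I2 contains reduce item [B → C .] and shift items [B → . g], [C → . a g] — shift-reduce conflict.
I13 contains reduce item [B → C .] and shift items [B → . g], [C → . a g], [X → . b *] — shift-reduce conflict.
I14 contains reduce items [B → C .], [P → C .] and shift items [B → . g], [C → . a g] — shift-reduce conflict.

Answer: Yes — I2: [B → C .] vs [B → . g]; I13: [B → C .] vs [B → . g]; I14: [B → C .] vs [B → . g]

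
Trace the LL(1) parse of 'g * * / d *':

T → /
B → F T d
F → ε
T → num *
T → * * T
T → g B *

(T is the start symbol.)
Stack is shown with the top on the left.

Stack        Input          Action
----------------------------------
T $          g * * / d * $  output T → g B *
g B * $      g * * / d * $  match 'g'
B * $        * * / d * $    output B → F T d
F T d * $    * * / d * $    output F → ε
T d * $      * * / d * $    output T → * * T
* * T d * $  * * / d * $    match '*'
* T d * $    * / d * $      match '*'
T d * $      / d * $        output T → /
/ d * $      / d * $        match '/'
d * $        d * $          match 'd'
* $          * $            match '*'
$            $              accept

The string is accepted.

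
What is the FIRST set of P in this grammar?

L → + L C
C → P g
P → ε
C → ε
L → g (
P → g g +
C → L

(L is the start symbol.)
{ 'g', ε }

To compute FIRST(P), examine every production with P on the left-hand side, reading each right-hand side left to right until a non-nullable symbol is reached.

From P → ε:
  - ε-production, so ε ∈ FIRST(P)
From P → g g +:
  - g is a terminal: add 'g' and stop

Collecting: FIRST(P) = { 'g', ε }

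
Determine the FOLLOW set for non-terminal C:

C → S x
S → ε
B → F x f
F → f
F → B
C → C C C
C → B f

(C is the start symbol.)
C is the start symbol, so $ ∈ FOLLOW(C).
In C → C C C: C is followed by C C, add FIRST(C C) \ {ε} = { 'f', 'x' }
In C → C C C: C is followed by C, add FIRST(C) \ {ε} = { 'f', 'x' }
In C → C C C: C is at the end; this adds FOLLOW(C) to itself — nothing new

Taking the union: FOLLOW(C) = { $, 'f', 'x' }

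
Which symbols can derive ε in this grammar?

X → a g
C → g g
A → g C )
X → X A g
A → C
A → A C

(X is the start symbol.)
There are no ε-productions, so no non-terminal can derive ε.
No non-terminals are nullable.

Answer: None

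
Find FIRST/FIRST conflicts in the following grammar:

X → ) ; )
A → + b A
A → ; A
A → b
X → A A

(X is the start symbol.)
A FIRST/FIRST conflict occurs when two productions N → α and N → β for the same non-terminal have FIRST(α) ∩ FIRST(β) ≠ ∅ (with ε ∈ FIRST of a nullable right-hand side, so two nullable alternatives also conflict).

FIRST sets of the non-terminals at (or reachable through a nullable prefix from) the front of some alternative:
  FIRST(A) = { '+', ';', 'b' }

Productions for X:
  X → ) ; ): FIRST = { ')' }
  X → A A: FIRST = { '+', ';', 'b' }
Productions for A:
  A → + b A: FIRST = { '+' }
  A → ; A: FIRST = { ';' }
  A → b: FIRST = { 'b' }

All alternatives of each non-terminal have pairwise disjoint FIRST sets.

Answer: No FIRST/FIRST conflicts.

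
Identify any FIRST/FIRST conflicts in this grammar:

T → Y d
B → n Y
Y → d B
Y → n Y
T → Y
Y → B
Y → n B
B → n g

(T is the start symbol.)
Yes. T → Y d / T → Y on { 'd', 'n' }; B → n Y / B → n g on { 'n' }; Y → n Y / Y → B on { 'n' }; Y → n Y / Y → n B on { 'n' }; Y → B / Y → n B on { 'n' }

FIRST sets of the non-terminals at (or reachable through a nullable prefix from) the front of some alternative:
  FIRST(Y) = { 'd', 'n' }
  FIRST(B) = { 'n' }

Productions for T:
  T → Y d: FIRST = { 'd', 'n' }
  T → Y: FIRST = { 'd', 'n' }
Productions for B:
  B → n Y: FIRST = { 'n' }
  B → n g: FIRST = { 'n' }
Productions for Y:
  Y → d B: FIRST = { 'd' }
  Y → n Y: FIRST = { 'n' }
  Y → B: FIRST = { 'n' }
  Y → n B: FIRST = { 'n' }

Conflict for T: T → Y d and T → Y
  Overlap: { 'd', 'n' }
Conflict for B: B → n Y and B → n g
  Overlap: { 'n' }
Conflict for Y: Y → n Y and Y → B
  Overlap: { 'n' }
Conflict for Y: Y → n Y and Y → n B
  Overlap: { 'n' }
Conflict for Y: Y → B and Y → n B
  Overlap: { 'n' }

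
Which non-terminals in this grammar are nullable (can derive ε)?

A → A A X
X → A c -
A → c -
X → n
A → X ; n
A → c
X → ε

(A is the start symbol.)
{ 'X' }

A non-terminal is nullable if it can derive ε (the empty string): either it has an ε-production, or it has a production whose right-hand side consists entirely of nullable non-terminals.

ε-productions: X → ε
So X is immediately nullable.
No further non-terminal can be added: every production for the remaining non-terminals contains a terminal or a non-nullable non-terminal.
Nullable = { 'X' }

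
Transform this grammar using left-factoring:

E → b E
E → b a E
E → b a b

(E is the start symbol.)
Left-factoring transforms A → αβ₁ | αβ₂ into A → αA' and A' → β₁ | β₂
(α is the longest common prefix among the alternatives). Repeat until
no nonterminal has two alternatives with a common prefix.

Round 1: E has alternatives sharing prefix 'b'. Introduce E': E → b E'
  Add: E' → E
  Add: E' → a E
  Add: E' → a b

Round 2: E' has alternatives sharing prefix 'a'. Introduce E'': E' → a E''
  Add: E'' → E
  Add: E'' → b

No remaining common prefixes — done.

Resulting grammar:
E → b E'
E' → E
E' → a E''
E'' → E
E'' → b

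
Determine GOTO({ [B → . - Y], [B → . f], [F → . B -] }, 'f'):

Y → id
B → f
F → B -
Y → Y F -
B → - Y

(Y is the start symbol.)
GOTO(I, 'f') = CLOSURE({ [A → αX.β] : [A → α.Xβ] ∈ I, X = 'f' })

Items with dot before 'f', with the dot advanced:
  [B → . f] → [B → f .]
Closure adds nothing (no advanced item has the dot before a non-terminal).

GOTO = { [B → f .] }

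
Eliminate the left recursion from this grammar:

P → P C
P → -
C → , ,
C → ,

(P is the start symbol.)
P → - P'
P' → C P'
P' → ε
C → , ,
C → ,

P is directly left-recursive. The standard transformation for
  A → A α₁ | ... | A α_m | β₁ | ... | β_n
is
  A  → β₁ A' | ... | β_n A'
  A' → α₁ A' | ... | α_m A' | ε

P → - becomes P → - P'
P → P C becomes P' → C P'
Add P' → ε

Productions for other non-terminals are unchanged:
  C → , ,
  C → ,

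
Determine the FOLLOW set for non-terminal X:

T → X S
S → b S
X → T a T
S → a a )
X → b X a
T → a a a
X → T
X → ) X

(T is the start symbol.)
{ 'a', 'b' }

To compute FOLLOW(X), find every occurrence of X on a right-hand side N → α X β: add FIRST(β) \ {ε}, and if β is empty or nullable also add FOLLOW(N). Iterate to a fixed point.

In T → X S: X is followed by S, add FIRST(S) \ {ε} = { 'a', 'b' }
In X → b X a: X is followed by a, add FIRST(a) \ {ε} = { 'a' }
In X → ) X: X is at the end; this adds FOLLOW(X) to itself — nothing new

Taking the union: FOLLOW(X) = { 'a', 'b' }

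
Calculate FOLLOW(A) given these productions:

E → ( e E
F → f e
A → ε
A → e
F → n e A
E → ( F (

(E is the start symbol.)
To compute FOLLOW(A), find every occurrence of A on a right-hand side N → α A β: add FIRST(β) \ {ε}, and if β is empty or nullable also add FOLLOW(N). Iterate to a fixed point.

In F → n e A: A is at the end, add FOLLOW(F)

The FOLLOW sets referred to above (computed the same way, to a fixed point):
  FOLLOW(F) = { '(' }

Taking the union: FOLLOW(A) = { '(' }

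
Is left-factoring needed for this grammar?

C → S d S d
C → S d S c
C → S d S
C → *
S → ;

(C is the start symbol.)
Yes, C has productions with common prefix 'S d S'

Left-factoring is needed when two productions for the same non-terminal
share a common prefix on the right-hand side.

Productions for C:
  C → S d S d
  C → S d S c
  C → S d S
  C → *

Found common prefix 'S d S' in productions for C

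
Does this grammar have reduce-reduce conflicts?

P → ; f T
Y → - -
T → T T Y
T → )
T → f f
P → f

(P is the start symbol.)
No reduce-reduce conflicts

Augment with P' → P and build the canonical LR(0) collection (I0 = CLOSURE({[P' → . P]}), then GOTO on every symbol after a dot until no new states appear). It has 13 states:
  I0: { [P → . ; f T], [P → . f], [P' → . P] }  — shift
  I1: { [P → ; . f T] }  — shift
  I2: { [P' → P .] }  — accept
  I3: { [P → f .] }  — reduce
  I4: { [P → ; f . T], [T → . )], [T → . T T Y], [T → . f f] }  — shift
  I5: { [T → ) .] }  — reduce
  I6: { [P → ; f T .], [T → . )], [T → . T T Y], [T → . f f], [T → T . T Y] }  — shift, reduce
  I7: { [T → f . f] }  — shift
  I8: { [T → f f .] }  — reduce
  I9: { [T → . )], [T → . T T Y], [T → . f f], [T → T . T Y], [T → T T . Y], [Y → . - -] }  — shift
  I10: { [Y → - . -] }  — shift
  I11: { [T → T T Y .] }  — reduce
  I12: { [Y → - - .] }  — reduce

No state contains more than one complete item.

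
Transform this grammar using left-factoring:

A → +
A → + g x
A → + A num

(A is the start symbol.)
Left-factoring transforms A → αβ₁ | αβ₂ into A → αA' and A' → β₁ | β₂
(α is the longest common prefix among the alternatives). Repeat until
no nonterminal has two alternatives with a common prefix.

Round 1: A has alternatives sharing prefix '+'. Introduce A': A → + A'
  Add: A' → ε
  Add: A' → g x
  Add: A' → A num

No remaining common prefixes — done.

Resulting grammar:
A → + A'
A' → ε
A' → g x
A' → A num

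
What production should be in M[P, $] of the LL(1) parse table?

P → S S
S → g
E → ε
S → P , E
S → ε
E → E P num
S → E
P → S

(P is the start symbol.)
P → S S, P → S

To find M[P, $], we find productions for P where $ is in the predict set (PREDICT(N → α) = (FIRST(α) \ {ε}) ∪ (FOLLOW(N) if α ⇒* ε)).

Relevant sets:
  FIRST(S) = { ',', 'g', 'num', ε }
  FOLLOW(P) = { $, ',', 'num' }

P → S S: PREDICT = { $, ',', 'g', 'num' }
  $ is in predict set, so this production goes in M[P, $]
P → S: PREDICT = { $, ',', 'g', 'num' }
  $ is in predict set, so this production goes in M[P, $]

M[P, $] = P → S S, P → S  (a multiply-defined cell — the grammar is not LL(1))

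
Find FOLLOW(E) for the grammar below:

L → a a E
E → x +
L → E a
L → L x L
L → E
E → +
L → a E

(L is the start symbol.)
In L → a a E: E is at the end, add FOLLOW(L)
In L → E a: E is followed by a, add FIRST(a) \ {ε} = { 'a' }
In L → E: E is at the end, add FOLLOW(L)
In L → a E: E is at the end, add FOLLOW(L)

The FOLLOW sets referred to above (computed the same way, to a fixed point):
  FOLLOW(L) = { $, 'x' }

Taking the union: FOLLOW(E) = { $, 'a', 'x' }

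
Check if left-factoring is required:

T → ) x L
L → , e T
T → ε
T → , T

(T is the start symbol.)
Left-factoring is needed when two productions for the same non-terminal
share a common prefix on the right-hand side.

Productions for T:
  T → ) x L
  T → ε
  T → , T

No common prefixes found.

Answer: No, left-factoring is not needed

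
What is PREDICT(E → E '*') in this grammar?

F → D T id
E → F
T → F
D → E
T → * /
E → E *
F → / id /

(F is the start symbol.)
PREDICT(E → E '*') = (FIRST(RHS) \ {ε}) ∪ (FOLLOW(E) if ε ∈ FIRST(RHS), i.e. RHS ⇒* ε)
FIRST(E) = { '/' }
FIRST(E '*') = { '/' }
ε ∉ FIRST(E '*'), so FOLLOW(E) is not added.
PREDICT(E → E '*') = { '/' }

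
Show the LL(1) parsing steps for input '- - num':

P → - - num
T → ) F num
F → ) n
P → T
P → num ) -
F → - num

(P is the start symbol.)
LL(1) parsing maintains a stack (initially the start symbol over $) and the input. At each step: if the stack top is a terminal, match it against the current input token; if it is a non-terminal N, replace it with the RHS of M[N, lookahead] (the unique production whose predict set contains the lookahead).

Stack is shown with the top on the left.

Stack      Input      Action
----------------------------
P $        - - num $  output P → - - num
- - num $  - - num $  match '-'
- num $    - num $    match '-'
num $      num $      match 'num'
$          $          accept

The string is accepted.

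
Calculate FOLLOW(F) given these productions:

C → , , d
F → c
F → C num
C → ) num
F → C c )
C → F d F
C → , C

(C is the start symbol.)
To compute FOLLOW(F), find every occurrence of F on a right-hand side N → α F β: add FIRST(β) \ {ε}, and if β is empty or nullable also add FOLLOW(N). Iterate to a fixed point.

In C → F d F: F is followed by d F, add FIRST(d F) \ {ε} = { 'd' }
In C → F d F: F is at the end, add FOLLOW(C)

The FOLLOW sets referred to above (computed the same way, to a fixed point):
  FOLLOW(C) = { $, 'c', 'num' }

Taking the union: FOLLOW(F) = { $, 'c', 'd', 'num' }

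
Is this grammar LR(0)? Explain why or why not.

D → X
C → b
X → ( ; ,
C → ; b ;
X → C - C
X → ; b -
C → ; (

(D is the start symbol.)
Yes, the grammar is LR(0)

A grammar is LR(0) if no state in the canonical LR(0) collection has:
  - both a shift item (dot before a terminal) and a complete item (shift-reduce conflict), or
  - two or more complete items (reduce-reduce conflict; the accept item [D' → D .] counts as a complete item here).

Augment with D' → D and build the canonical LR(0) collection (I0 = CLOSURE({[D' → . D]}), then GOTO on every symbol after a dot until no new states appear). It has 17 states:
  I0: { [C → . ; (], [C → . ; b ;], [C → . b], [D → . X], [D' → . D], [X → . ( ; ,], [X → . ; b -], [X → . C - C] }  — shift
  I1: { [X → ( . ; ,] }  — shift
  I2: { [C → ; . (], [C → ; . b ;], [X → ; . b -] }  — shift
  I3: { [X → C . - C] }  — shift
  I4: { [D' → D .] }  — accept
  I5: { [D → X .] }  — reduce
  I6: { [C → b .] }  — reduce
  I7: { [C → . ; (], [C → . ; b ;], [C → . b], [X → C - . C] }  — shift
  I8: { [C → ; . (], [C → ; . b ;] }  — shift
  I9: { [X → C - C .] }  — reduce
  I10: { [C → ; ( .] }  — reduce
  I11: { [C → ; b . ;] }  — shift
  I12: { [C → ; b ; .] }  — reduce
  I13: { [C → ; b . ;], [X → ; b . -] }  — shift
  I14: { [X → ; b - .] }  — reduce
  I15: { [X → ( ; . ,] }  — shift
  I16: { [X → ( ; , .] }  — reduce

Every state is either a pure shift/goto state or contains exactly one complete item and nothing to shift — no conflicts. The grammar is LR(0).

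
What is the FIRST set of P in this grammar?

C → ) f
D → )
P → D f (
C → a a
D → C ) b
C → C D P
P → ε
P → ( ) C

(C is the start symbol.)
FIRST sets of the other non-terminals involved (by the same procedure, iterated to a fixed point):
  FIRST(D) = { ')', 'a' }

From P → D f (:
  - D is a non-terminal: add FIRST(D) \ {ε} = { ')', 'a' }
    D is not nullable, so stop
From P → ε:
  - ε-production, so ε ∈ FIRST(P)
From P → ( ) C:
  - '(' is a terminal: add '(' and stop

Collecting: FIRST(P) = { '(', ')', 'a', ε }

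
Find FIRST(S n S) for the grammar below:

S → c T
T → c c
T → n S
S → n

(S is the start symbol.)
{ 'c', 'n' }

FIRST sets of the non-terminals involved (from the grammar, by fixed-point iteration):
  FIRST(S) = { 'c', 'n' }

To compute FIRST(S n S), process the symbols left to right:
Symbol S is a non-terminal. Add FIRST(S) \ {ε} = { 'c', 'n' }
S is not nullable (ε ∉ FIRST(S)), so stop here.
FIRST(S n S) = { 'c', 'n' }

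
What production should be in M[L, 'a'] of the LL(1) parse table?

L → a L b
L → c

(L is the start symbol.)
To find M[L, 'a'], we find productions for L where 'a' is in the predict set (PREDICT(N → α) = (FIRST(α) \ {ε}) ∪ (FOLLOW(N) if α ⇒* ε)).

L → a L b: PREDICT = { 'a' }
  'a' is in predict set, so this production goes in M[L, 'a']
L → c: PREDICT = { 'c' }

M[L, 'a'] = L → a L b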